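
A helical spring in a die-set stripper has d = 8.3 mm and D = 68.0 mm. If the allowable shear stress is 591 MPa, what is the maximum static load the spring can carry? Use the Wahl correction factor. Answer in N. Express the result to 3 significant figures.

1650 N

C = D/d = 68.0/8.3 = 8.1928
K_W = (4C−1)/(4C−4) + 0.615/C = 31.771/28.771 + 0.0751 = 1.1793
τ_max = K·8FD/(πd³) → F_max = τ_allow·πd³/(8DK)
F_max = 591·π·8.3³/(8·68.0·1.1793) = 1.0616e+06/641.56 = 1654.8 N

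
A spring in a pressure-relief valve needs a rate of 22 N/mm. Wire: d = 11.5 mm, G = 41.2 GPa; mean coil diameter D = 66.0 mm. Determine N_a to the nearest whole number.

14

N_a = Gd⁴/(8D³k) = (41.2×10³ × 11.5⁴)/(8 × 66.0³ × 22)
    = 7.20591e+08 / 5.05993e+07 = 14.24 → 14 coils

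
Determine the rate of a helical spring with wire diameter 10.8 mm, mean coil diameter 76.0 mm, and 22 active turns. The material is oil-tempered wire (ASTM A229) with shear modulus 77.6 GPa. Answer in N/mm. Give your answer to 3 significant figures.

13.7 N/mm

k = Gd⁴/(8D³N_a) = (77.6×10³ × 10.8⁴) / (8 × 76.0³ × 22)
  = 1.05574e+09 / 7.72598e+07 = 13.665 N/mm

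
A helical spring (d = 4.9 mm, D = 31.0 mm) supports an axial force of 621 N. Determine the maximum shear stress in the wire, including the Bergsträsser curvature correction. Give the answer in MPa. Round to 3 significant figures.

Spring index C = D/d = 31.0/4.9 = 6.3265
K_B = (4C+2)/(4C−3) = 27.306/22.306 = 1.2242
τ₀ = 8FD/(πd³) = 8·621·31.0/(π·4.9³) = 154008/369.61 = 416.68 MPa
τ_max = K·τ₀ = 1.2242 × 416.68 = 510.08 MPa

510 MPa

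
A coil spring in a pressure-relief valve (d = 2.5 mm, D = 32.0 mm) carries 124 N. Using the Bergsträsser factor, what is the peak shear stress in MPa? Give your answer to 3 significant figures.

714 MPa

Spring index C = D/d = 32.0/2.5 = 12.8000
K_B = (4C+2)/(4C−3) = 53.200/48.200 = 1.1037
τ₀ = 8FD/(πd³) = 8·124·32.0/(π·2.5³) = 31744/49.087 = 646.68 MPa
τ_max = K·τ₀ = 1.1037 × 646.68 = 713.77 MPa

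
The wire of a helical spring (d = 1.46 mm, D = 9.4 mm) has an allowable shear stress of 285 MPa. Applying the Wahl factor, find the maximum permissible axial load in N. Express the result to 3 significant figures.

30.0 N

C = D/d = 9.4/1.46 = 6.4384
K_W = (4C−1)/(4C−4) + 0.615/C = 24.753/21.753 + 0.0955 = 1.2334
τ_max = K·8FD/(πd³) → F_max = τ_allow·πd³/(8DK)
F_max = 285·π·1.46³/(8·9.4·1.2334) = 2786.5/92.754 = 30.041 N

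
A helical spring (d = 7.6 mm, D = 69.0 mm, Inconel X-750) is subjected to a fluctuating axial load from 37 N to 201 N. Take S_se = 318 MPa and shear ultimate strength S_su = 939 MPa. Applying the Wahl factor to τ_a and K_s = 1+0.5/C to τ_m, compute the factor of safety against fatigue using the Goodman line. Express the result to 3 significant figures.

C = D/d = 69.0/7.6 = 9.0789; K_W = (4C−1)/(4C−4)+0.615/C = 1.1606; K_s = 1+0.5/C = 1.0551
F_a = (F_max−F_min)/2 = 82 N; F_m = (F_max+F_min)/2 = 119 N
τ_a = K_W·8F_aD/(πd³) = 1.1606 × 32.822 = 38.092 MPa
τ_m = K_s·8F_mD/(πd³) = 1.0551 × 47.632 = 50.255 MPa
Goodman: 1/n_f = τ_a/S_se + τ_m/S_su = 38.092/318 + 50.255/939 = 0.11979 + 0.05352 = 0.17331
n_f = 1/0.17331 = 5.77

5.77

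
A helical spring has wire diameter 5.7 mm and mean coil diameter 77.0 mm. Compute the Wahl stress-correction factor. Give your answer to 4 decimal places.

1.1055

C = D/d = 77.0/5.7 = 13.5088
K_W = (4C−1)/(4C−4) + 0.615/C = 53.035/50.035 + 0.0455 = 1.1055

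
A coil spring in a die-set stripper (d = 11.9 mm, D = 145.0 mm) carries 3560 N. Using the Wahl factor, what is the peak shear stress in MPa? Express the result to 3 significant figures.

872 MPa

Spring index C = D/d = 145.0/11.9 = 12.1849
K_W = (4C−1)/(4C−4) + 0.615/C = 47.739/44.739 + 0.0505 = 1.1175
τ₀ = 8FD/(πd³) = 8·3560·145.0/(π·11.9³) = 4.1296e+06/5294.1 = 780.04 MPa
τ_max = K·τ₀ = 1.1175 × 780.04 = 871.72 MPa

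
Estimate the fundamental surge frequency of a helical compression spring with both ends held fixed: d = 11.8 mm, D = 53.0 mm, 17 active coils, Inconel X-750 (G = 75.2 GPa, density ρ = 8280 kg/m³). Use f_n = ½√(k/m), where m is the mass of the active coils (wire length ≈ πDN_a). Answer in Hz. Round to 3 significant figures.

83.8 Hz

k = Gd⁴/(8D³N_a) = (75.2×10³)(11.8⁴)/(8·53.0³·17) = 72.008 N/mm = 72008 N/m
Wire length L = πDN_a = π·53.0·17 = 2830.6 mm
m = ρ·(πd²/4)·L = 8280 × 109.36×10⁻⁶ m² × 2.8306 m = 2.5631 kg
f_n = ½√(k/m) = 0.5·√(72008/2.5631) = 0.5·√(28094) = 83.807 Hz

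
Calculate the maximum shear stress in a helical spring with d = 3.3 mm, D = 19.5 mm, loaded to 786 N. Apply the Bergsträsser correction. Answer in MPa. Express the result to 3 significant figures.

1350 MPa

Spring index C = D/d = 19.5/3.3 = 5.9091
K_B = (4C+2)/(4C−3) = 25.636/20.636 = 1.2423
τ₀ = 8FD/(πd³) = 8·786·19.5/(π·3.3³) = 122616/112.9 = 1086.1 MPa
τ_max = K·τ₀ = 1.2423 × 1086.1 = 1349.2 MPa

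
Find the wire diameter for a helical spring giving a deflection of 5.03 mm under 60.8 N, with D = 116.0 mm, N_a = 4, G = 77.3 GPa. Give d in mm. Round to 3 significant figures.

9.40 mm

Required rate k = F/δ = 60.8/5.03 = 12.087 N/mm
d = (8D³N_a·k / G)^(1/4) = (8·116.0³·4·12.087 / (77.3×10³))^0.25
  = (7810.5)^0.25 = 9.4009 mm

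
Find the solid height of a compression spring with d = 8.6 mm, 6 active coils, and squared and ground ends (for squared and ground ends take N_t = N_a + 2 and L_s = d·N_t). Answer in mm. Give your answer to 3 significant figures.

68.8 mm

squared and ground ends: N_t = N_a + 2 = 6 + 2 = 8
L_s = d·N_t = 8.6 × 8 = 68.8 mm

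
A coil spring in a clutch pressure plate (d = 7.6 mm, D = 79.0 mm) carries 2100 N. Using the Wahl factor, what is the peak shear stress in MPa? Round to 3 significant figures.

1100 MPa

Spring index C = D/d = 79.0/7.6 = 10.3947
K_W = (4C−1)/(4C−4) + 0.615/C = 40.579/37.579 + 0.0592 = 1.1390
τ₀ = 8FD/(πd³) = 8·2100·79.0/(π·7.6³) = 1.3272e+06/1379.1 = 962.38 MPa
τ_max = K·τ₀ = 1.1390 × 962.38 = 1096.1 MPa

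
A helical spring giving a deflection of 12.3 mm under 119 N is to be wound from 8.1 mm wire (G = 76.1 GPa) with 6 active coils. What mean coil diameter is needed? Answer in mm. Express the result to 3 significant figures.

Required rate k = F/δ = 119/12.3 = 9.6748 N/mm
D = (Gd⁴/(8N_a·k))^(1/3) = (76.1×10³·8.1⁴/(8·6·9.6748))^(1/3)
  = (705410)^(1/3) = 89.0186 mm

89.0 mm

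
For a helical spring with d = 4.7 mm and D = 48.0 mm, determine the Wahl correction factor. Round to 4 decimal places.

C = D/d = 48.0/4.7 = 10.2128
K_W = (4C−1)/(4C−4) + 0.615/C = 39.851/36.851 + 0.0602 = 1.1416

1.1416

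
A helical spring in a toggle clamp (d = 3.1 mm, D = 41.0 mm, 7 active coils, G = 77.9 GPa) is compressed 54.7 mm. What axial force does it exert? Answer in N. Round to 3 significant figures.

102 N

k = Gd⁴/(8D³N_a) = (77.9×10³)(3.1⁴)/(8·41.0³·7) = 1.864 N/mm
F = k·δ = 1.864 × 54.7 = 101.96 N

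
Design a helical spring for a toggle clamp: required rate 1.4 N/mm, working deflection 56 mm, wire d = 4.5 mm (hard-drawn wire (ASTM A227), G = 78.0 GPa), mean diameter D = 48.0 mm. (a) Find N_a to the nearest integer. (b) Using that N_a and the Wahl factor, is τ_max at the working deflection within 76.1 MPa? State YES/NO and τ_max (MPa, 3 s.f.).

N_a = Gd⁴/(8D³k) = (78.0×10³)(4.5⁴)/(8·48.0³·1.4) = 25.82 → N_a = 26
Actual rate k = Gd⁴/(8D³·26) = 1.3905 N/mm
Working load F = kδ = 1.3905·56 = 77.866 N
C = 48.0/4.5 = 10.6667; K_W = (4C−1)/(4C−4)+0.615/C = 1.1352
τ_max = K_W·8FD/(πd³) = 1.1352·104.45 = 118.57 MPa
τ_max > 76.1 MPa → exceeds allowable

(a) 26 coils; (b) NO, τ_max = 119 MPa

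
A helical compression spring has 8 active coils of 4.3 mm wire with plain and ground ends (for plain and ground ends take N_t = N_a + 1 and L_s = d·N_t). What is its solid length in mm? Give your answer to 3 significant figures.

38.7 mm

plain and ground ends: N_t = N_a + 1 = 8 + 1 = 9
L_s = d·N_t = 4.3 × 9 = 38.7 mm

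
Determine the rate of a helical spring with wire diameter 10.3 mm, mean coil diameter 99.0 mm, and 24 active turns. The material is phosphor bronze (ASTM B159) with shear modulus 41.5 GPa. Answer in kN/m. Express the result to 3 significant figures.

2.51 kN/m

k = Gd⁴/(8D³N_a) = (41.5×10³ × 10.3⁴) / (8 × 99.0³ × 24)
  = 4.67086e+08 / 1.86297e+08 = 2.5072 N/mm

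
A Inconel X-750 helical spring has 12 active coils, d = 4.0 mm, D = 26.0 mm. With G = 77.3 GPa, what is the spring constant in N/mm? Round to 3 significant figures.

11.7 N/mm

k = Gd⁴/(8D³N_a) = (77.3×10³ × 4.0⁴) / (8 × 26.0³ × 12)
  = 1.97888e+07 / 1.6873e+06 = 11.728 N/mm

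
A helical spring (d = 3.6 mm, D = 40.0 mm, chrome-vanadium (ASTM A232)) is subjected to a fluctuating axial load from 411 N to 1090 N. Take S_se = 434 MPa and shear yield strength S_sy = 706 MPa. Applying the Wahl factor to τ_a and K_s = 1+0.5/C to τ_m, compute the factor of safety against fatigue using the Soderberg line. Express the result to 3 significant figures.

C = D/d = 40.0/3.6 = 11.1111; K_W = (4C−1)/(4C−4)+0.615/C = 1.1295; K_s = 1+0.5/C = 1.0450
F_a = (F_max−F_min)/2 = 339.5 N; F_m = (F_max+F_min)/2 = 750.5 N
τ_a = K_W·8F_aD/(πd³) = 1.1295 × 741.19 = 837.2 MPa
τ_m = K_s·8F_mD/(πd³) = 1.0450 × 1638.5 = 1712.2 MPa
Soderberg: 1/n_f = τ_a/S_se + τ_m/S_sy = 837.2/434 + 1712.2/706 = 1.92903 + 2.42524 = 4.3543
n_f = 1/4.3543 = 0.2297

0.230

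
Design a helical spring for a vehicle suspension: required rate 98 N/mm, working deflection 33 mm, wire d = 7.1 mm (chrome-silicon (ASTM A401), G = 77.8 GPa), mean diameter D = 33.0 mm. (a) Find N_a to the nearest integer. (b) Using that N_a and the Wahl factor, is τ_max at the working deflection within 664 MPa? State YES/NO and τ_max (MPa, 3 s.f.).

(a) 7 coils; (b) NO, τ_max = 1020 MPa

N_a = Gd⁴/(8D³k) = (77.8×10³)(7.1⁴)/(8·33.0³·98) = 7.017 → N_a = 7
Actual rate k = Gd⁴/(8D³·7) = 98.239 N/mm
Working load F = kδ = 98.239·33 = 3241.9 N
C = 33.0/7.1 = 4.6479; K_W = (4C−1)/(4C−4)+0.615/C = 1.3379
τ_max = K_W·8FD/(πd³) = 1.3379·761.16 = 1018.4 MPa
τ_max > 664 MPa → exceeds allowable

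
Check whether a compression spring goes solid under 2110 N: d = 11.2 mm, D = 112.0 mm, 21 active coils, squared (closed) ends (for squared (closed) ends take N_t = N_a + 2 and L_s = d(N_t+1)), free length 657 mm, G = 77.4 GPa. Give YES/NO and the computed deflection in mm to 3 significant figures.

YES, δ = 409 mm

k = Gd⁴/(8D³N_a) = (77.4×10³)(11.2⁴)/(8·112.0³·21) = 5.16 N/mm
N_t = 23; L_s = 11.2·24 = 268.8 mm; δ_solid = L₀ − L_s = 657 − 268.8 = 388.2 mm
δ = F/k = 2110/5.16 = 408.91 mm
δ ≥ δ_solid → spring goes solid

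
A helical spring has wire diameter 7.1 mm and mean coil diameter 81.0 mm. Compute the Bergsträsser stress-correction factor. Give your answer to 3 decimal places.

C = D/d = 81.0/7.1 = 11.4085
K_B = (4C+2)/(4C−3) = 47.634/42.634 = 1.1173

1.117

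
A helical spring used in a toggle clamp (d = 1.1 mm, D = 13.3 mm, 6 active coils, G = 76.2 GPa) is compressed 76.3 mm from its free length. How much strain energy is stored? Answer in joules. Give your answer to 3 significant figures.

2.88 J

k = Gd⁴/(8D³N_a) = (76.2×10³)(1.1⁴)/(8·13.3³·6) = 0.98794 N/mm
U = ½kδ² = 0.5 × 0.98794 × 76.3² = 2875.7 N·mm = 2.8757 J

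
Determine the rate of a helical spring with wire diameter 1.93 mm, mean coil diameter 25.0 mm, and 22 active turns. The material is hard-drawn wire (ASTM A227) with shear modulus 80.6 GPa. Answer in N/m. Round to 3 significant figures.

k = Gd⁴/(8D³N_a) = (80.6×10³ × 1.93⁴) / (8 × 25.0³ × 22)
  = 1.11832e+06 / 2.75e+06 = 0.40666 N/mm = 406.66 N/m

407 N/m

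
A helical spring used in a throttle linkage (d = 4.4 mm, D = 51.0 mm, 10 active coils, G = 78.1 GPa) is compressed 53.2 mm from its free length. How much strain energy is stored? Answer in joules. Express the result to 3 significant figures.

k = Gd⁴/(8D³N_a) = (78.1×10³)(4.4⁴)/(8·51.0³·10) = 2.7584 N/mm
U = ½kδ² = 0.5 × 2.7584 × 53.2² = 3903.5 N·mm = 3.9035 J

3.90 J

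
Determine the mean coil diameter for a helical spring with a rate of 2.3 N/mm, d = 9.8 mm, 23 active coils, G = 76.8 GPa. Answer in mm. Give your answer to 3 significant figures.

119 mm

D = (Gd⁴/(8N_a·k))^(1/3) = (76.8×10³·9.8⁴/(8·23·2.3))^(1/3)
  = (1.67386e+06)^(1/3) = 118.7335 mm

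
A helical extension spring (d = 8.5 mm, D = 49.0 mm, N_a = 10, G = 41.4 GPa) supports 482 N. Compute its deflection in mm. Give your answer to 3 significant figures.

21.0 mm

k = Gd⁴/(8D³N_a) = (41.4×10³)(8.5⁴)/(8·49.0³·10) = 22.961 N/mm
δ = F/k = 482 / 22.961 = 20.992 mm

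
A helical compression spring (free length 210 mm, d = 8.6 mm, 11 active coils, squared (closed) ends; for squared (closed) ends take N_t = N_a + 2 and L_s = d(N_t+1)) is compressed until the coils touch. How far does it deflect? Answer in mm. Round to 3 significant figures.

89.6 mm

N_t = 13; L_s = 8.6·14 = 120.4 mm
δ_solid = L₀ − L_s = 210 − 120.4 = 89.6 mm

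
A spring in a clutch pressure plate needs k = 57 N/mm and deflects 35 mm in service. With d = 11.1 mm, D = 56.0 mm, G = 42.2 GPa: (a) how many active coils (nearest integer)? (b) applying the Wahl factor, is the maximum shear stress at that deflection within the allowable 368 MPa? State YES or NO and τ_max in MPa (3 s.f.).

(a) 8 coils; (b) YES, τ_max = 272 MPa

N_a = Gd⁴/(8D³k) = (42.2×10³)(11.1⁴)/(8·56.0³·57) = 8 → N_a = 8
Actual rate k = Gd⁴/(8D³·8) = 56.998 N/mm
Working load F = kδ = 56.998·35 = 1994.9 N
C = 56.0/11.1 = 5.0450; K_W = (4C−1)/(4C−4)+0.615/C = 1.3073
τ_max = K_W·8FD/(πd³) = 1.3073·208.01 = 271.94 MPa
τ_max ≤ 368 MPa → acceptable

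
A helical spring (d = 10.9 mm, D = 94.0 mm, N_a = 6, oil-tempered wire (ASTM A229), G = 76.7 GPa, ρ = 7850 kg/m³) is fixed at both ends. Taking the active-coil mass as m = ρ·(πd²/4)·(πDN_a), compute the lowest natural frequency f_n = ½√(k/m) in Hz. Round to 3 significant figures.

k = Gd⁴/(8D³N_a) = (76.7×10³)(10.9⁴)/(8·94.0³·6) = 27.157 N/mm = 27157 N/m
Wire length L = πDN_a = π·94.0·6 = 1771.9 mm
m = ρ·(πd²/4)·L = 7850 × 93.313×10⁻⁶ m² × 1.7719 m = 1.2979 kg
f_n = ½√(k/m) = 0.5·√(27157/1.2979) = 0.5·√(20924) = 72.325 Hz

72.3 Hz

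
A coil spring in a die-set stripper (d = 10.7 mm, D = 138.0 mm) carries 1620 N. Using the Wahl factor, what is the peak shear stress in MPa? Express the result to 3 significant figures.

516 MPa

Spring index C = D/d = 138.0/10.7 = 12.8972
K_W = (4C−1)/(4C−4) + 0.615/C = 50.589/47.589 + 0.0477 = 1.1107
τ₀ = 8FD/(πd³) = 8·1620·138.0/(π·10.7³) = 1.78848e+06/3848.6 = 464.71 MPa
τ_max = K·τ₀ = 1.1107 × 464.71 = 516.17 MPa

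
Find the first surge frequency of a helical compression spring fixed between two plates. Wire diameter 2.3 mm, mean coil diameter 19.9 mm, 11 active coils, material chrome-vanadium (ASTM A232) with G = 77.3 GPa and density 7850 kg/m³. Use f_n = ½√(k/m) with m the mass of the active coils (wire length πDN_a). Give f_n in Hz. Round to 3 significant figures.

186 Hz

k = Gd⁴/(8D³N_a) = (77.3×10³)(2.3⁴)/(8·19.9³·11) = 3.1192 N/mm = 3119.2 N/m
Wire length L = πDN_a = π·19.9·11 = 687.69 mm
m = ρ·(πd²/4)·L = 7850 × 4.1548×10⁻⁶ m² × 0.68769 m = 0.022429 kg
f_n = ½√(k/m) = 0.5·√(3119.2/0.022429) = 0.5·√(1.3907e+05) = 186.46 Hz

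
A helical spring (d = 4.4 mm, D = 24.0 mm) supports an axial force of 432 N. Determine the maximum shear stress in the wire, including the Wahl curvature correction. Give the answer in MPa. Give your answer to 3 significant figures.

397 MPa

Spring index C = D/d = 24.0/4.4 = 5.4545
K_W = (4C−1)/(4C−4) + 0.615/C = 20.818/17.818 + 0.1128 = 1.2811
τ₀ = 8FD/(πd³) = 8·432·24.0/(π·4.4³) = 82944/267.61 = 309.94 MPa
τ_max = K·τ₀ = 1.2811 × 309.94 = 397.07 MPa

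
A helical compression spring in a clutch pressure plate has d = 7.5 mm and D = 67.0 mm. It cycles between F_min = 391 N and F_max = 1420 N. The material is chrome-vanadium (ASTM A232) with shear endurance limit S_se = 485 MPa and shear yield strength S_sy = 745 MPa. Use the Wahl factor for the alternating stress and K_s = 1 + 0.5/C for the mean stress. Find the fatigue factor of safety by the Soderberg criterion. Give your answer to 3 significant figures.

0.982

C = D/d = 67.0/7.5 = 8.9333; K_W = (4C−1)/(4C−4)+0.615/C = 1.1634; K_s = 1+0.5/C = 1.0560
F_a = (F_max−F_min)/2 = 514.5 N; F_m = (F_max+F_min)/2 = 905.5 N
τ_a = K_W·8F_aD/(πd³) = 1.1634 × 208.07 = 242.07 MPa
τ_m = K_s·8F_mD/(πd³) = 1.0560 × 366.2 = 386.7 MPa
Soderberg: 1/n_f = τ_a/S_se + τ_m/S_sy = 242.07/485 + 386.7/745 = 0.49911 + 0.51906 = 1.0182
n_f = 1/1.0182 = 0.9822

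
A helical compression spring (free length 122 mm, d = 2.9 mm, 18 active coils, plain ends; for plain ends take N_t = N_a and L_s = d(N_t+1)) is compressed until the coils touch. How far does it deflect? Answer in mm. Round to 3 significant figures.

66.9 mm

N_t = 18; L_s = 2.9·19 = 55.1 mm
δ_solid = L₀ − L_s = 122 − 55.1 = 66.9 mm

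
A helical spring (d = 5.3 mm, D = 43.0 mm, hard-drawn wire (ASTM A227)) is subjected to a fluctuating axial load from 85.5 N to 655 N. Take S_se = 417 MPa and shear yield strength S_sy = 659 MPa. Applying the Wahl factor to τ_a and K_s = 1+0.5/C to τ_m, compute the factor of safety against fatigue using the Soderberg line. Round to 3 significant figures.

C = D/d = 43.0/5.3 = 8.1132; K_W = (4C−1)/(4C−4)+0.615/C = 1.1812; K_s = 1+0.5/C = 1.0616
F_a = (F_max−F_min)/2 = 284.75 N; F_m = (F_max+F_min)/2 = 370.25 N
τ_a = K_W·8F_aD/(πd³) = 1.1812 × 209.43 = 247.39 MPa
τ_m = K_s·8F_mD/(πd³) = 1.0616 × 272.32 = 289.1 MPa
Soderberg: 1/n_f = τ_a/S_se + τ_m/S_sy = 247.39/417 + 289.1/659 = 0.59326 + 0.43870 = 1.032
n_f = 1/1.032 = 0.969

0.969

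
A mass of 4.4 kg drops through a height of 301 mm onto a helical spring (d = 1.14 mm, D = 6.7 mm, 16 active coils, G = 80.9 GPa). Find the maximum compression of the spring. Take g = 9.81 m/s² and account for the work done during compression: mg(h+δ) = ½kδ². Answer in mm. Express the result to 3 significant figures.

98.6 mm

k = Gd⁴/(8D³N_a) = (80.9×10³)(1.14⁴)/(8·6.7³·16) = 3.5492 N/mm
W = mg = 4.4 × 9.81 = 43.164 N
½kδ² − Wδ − Wh = 0 → δ = (W + √(W² + 2kWh))/k
δ = (43.164 + √(1863.1 + 92225.6))/3.5492 = (43.164 + 306.74)/3.5492 = 98.586 mm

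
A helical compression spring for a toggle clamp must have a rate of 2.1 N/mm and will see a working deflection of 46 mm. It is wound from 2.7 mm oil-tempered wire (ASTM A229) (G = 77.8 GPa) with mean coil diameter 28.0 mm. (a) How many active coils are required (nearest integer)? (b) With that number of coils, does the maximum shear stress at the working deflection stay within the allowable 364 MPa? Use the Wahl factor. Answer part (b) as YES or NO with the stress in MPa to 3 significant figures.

N_a = Gd⁴/(8D³k) = (77.8×10³)(2.7⁴)/(8·28.0³·2.1) = 11.21 → N_a = 11
Actual rate k = Gd⁴/(8D³·11) = 2.1403 N/mm
Working load F = kδ = 2.1403·46 = 98.455 N
C = 28.0/2.7 = 10.3704; K_W = (4C−1)/(4C−4)+0.615/C = 1.1393
τ_max = K_W·8FD/(πd³) = 1.1393·356.65 = 406.35 MPa
τ_max > 364 MPa → exceeds allowable

(a) 11 coils; (b) NO, τ_max = 406 MPa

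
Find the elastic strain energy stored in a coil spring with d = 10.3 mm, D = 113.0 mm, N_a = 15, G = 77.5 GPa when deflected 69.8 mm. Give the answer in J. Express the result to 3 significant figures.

12.3 J

k = Gd⁴/(8D³N_a) = (77.5×10³)(10.3⁴)/(8·113.0³·15) = 5.0377 N/mm
U = ½kδ² = 0.5 × 5.0377 × 69.8² = 12272 N·mm = 12.272 J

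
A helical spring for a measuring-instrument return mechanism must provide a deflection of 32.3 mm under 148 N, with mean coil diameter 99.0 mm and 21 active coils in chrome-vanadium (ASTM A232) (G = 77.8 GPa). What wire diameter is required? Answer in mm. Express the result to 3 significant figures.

9.90 mm

Required rate k = F/δ = 148/32.3 = 4.582 N/mm
d = (8D³N_a·k / G)^(1/4) = (8·99.0³·21·4.582 / (77.8×10³))^0.25
  = (9600.5)^0.25 = 9.8986 mm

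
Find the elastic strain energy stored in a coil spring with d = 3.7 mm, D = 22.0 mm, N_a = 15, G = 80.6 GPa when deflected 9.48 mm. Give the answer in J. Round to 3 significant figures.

0.531 J

k = Gd⁴/(8D³N_a) = (80.6×10³)(3.7⁴)/(8·22.0³·15) = 11.822 N/mm
U = ½kδ² = 0.5 × 11.822 × 9.48² = 531.23 N·mm = 0.53123 J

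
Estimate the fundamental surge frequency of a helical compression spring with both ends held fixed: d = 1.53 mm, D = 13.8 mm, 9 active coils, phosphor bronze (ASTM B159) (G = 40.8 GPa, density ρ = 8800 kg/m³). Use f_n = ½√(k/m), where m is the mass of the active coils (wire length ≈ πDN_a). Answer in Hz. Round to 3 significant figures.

216 Hz

k = Gd⁴/(8D³N_a) = (40.8×10³)(1.53⁴)/(8·13.8³·9) = 1.1816 N/mm = 1181.6 N/m
Wire length L = πDN_a = π·13.8·9 = 390.19 mm
m = ρ·(πd²/4)·L = 8800 × 1.8385×10⁻⁶ m² × 0.39019 m = 0.0063129 kg
f_n = ½√(k/m) = 0.5·√(1181.6/0.0063129) = 0.5·√(1.8717e+05) = 216.31 Hz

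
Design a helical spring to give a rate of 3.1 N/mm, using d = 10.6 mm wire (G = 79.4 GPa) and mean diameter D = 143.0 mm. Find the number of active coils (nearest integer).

14

N_a = Gd⁴/(8D³k) = (79.4×10³ × 10.6⁴)/(8 × 143.0³ × 3.1)
    = 1.00241e+09 / 7.25203e+07 = 13.82 → 14 coils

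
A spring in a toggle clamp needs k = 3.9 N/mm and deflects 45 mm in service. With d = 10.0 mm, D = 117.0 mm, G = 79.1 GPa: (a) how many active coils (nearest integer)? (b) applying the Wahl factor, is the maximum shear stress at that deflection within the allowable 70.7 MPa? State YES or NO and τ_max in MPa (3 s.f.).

(a) 16 coils; (b) YES, τ_max = 58.1 MPa

N_a = Gd⁴/(8D³k) = (79.1×10³)(10.0⁴)/(8·117.0³·3.9) = 15.83 → N_a = 16
Actual rate k = Gd⁴/(8D³·16) = 3.8584 N/mm
Working load F = kδ = 3.8584·45 = 173.63 N
C = 117.0/10.0 = 11.7000; K_W = (4C−1)/(4C−4)+0.615/C = 1.1227
τ_max = K_W·8FD/(πd³) = 1.1227·51.731 = 58.076 MPa
τ_max ≤ 70.7 MPa → acceptable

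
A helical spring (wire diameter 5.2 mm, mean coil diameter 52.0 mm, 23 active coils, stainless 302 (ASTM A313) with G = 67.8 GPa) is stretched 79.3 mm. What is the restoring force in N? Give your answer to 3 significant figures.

k = Gd⁴/(8D³N_a) = (67.8×10³)(5.2⁴)/(8·52.0³·23) = 1.9161 N/mm
F = k·δ = 1.9161 × 79.3 = 151.95 N

152 N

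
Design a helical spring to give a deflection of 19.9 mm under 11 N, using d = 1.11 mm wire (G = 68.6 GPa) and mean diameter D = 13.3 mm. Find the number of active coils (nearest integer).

10

Required rate k = F/δ = 11/19.9 = 0.55276 N/mm
N_a = Gd⁴/(8D³k) = (68.6×10³ × 1.11⁴)/(8 × 13.3³ × 0.55276)
    = 104140 / 10403.6 = 10.01 → 10 coils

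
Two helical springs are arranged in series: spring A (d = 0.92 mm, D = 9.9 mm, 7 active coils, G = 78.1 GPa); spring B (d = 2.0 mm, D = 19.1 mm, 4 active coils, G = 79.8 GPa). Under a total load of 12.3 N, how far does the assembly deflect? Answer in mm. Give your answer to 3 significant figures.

14.1 mm

k_A = Gd⁴/(8D³N_a) = (78.1×10³)(0.92⁴)/(8·9.9³·7) = 1.0297 N/mm
k_B = Gd⁴/(8D³N_a) = (79.8×10³)(2.0⁴)/(8·19.1³·4) = 5.7263 N/mm
Series: 1/k_eq = 1/1.0297 + 1/5.7263 = 1.1458; k_eq = 0.87276 N/mm
δ = F/k_eq = 12.3/0.87276 = 14.093 mm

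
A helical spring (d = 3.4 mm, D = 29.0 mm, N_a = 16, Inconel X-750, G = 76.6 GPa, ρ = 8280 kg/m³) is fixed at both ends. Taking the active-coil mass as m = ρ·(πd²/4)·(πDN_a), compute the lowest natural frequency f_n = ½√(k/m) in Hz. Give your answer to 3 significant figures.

86.5 Hz

k = Gd⁴/(8D³N_a) = (76.6×10³)(3.4⁴)/(8·29.0³·16) = 3.279 N/mm = 3279 N/m
Wire length L = πDN_a = π·29.0·16 = 1457.7 mm
m = ρ·(πd²/4)·L = 8280 × 9.0792×10⁻⁶ m² × 1.4577 m = 0.10958 kg
f_n = ½√(k/m) = 0.5·√(3279/0.10958) = 0.5·√(29922) = 86.49 Hz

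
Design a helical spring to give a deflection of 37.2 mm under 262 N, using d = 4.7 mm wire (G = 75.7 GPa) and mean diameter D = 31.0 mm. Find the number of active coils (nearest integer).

22

Required rate k = F/δ = 262/37.2 = 7.043 N/mm
N_a = Gd⁴/(8D³k) = (75.7×10³ × 4.7⁴)/(8 × 31.0³ × 7.043)
    = 3.69392e+07 / 1.67855e+06 = 22.01 → 22 coils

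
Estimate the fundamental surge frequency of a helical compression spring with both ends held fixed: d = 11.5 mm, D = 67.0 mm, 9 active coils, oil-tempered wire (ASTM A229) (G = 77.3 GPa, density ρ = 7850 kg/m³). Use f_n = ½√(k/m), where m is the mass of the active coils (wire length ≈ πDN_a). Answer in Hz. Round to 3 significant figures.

101 Hz

k = Gd⁴/(8D³N_a) = (77.3×10³)(11.5⁴)/(8·67.0³·9) = 62.433 N/mm = 62433 N/m
Wire length L = πDN_a = π·67.0·9 = 1894.4 mm
m = ρ·(πd²/4)·L = 7850 × 103.87×10⁻⁶ m² × 1.8944 m = 1.5446 kg
f_n = ½√(k/m) = 0.5·√(62433/1.5446) = 0.5·√(40420) = 100.52 Hz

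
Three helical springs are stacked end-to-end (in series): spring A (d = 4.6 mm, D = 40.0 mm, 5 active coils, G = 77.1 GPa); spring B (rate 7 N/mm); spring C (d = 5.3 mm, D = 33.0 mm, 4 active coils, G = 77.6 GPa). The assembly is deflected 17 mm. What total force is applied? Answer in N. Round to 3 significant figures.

72.1 N

k_A = Gd⁴/(8D³N_a) = (77.1×10³)(4.6⁴)/(8·40.0³·5) = 13.485 N/mm
k_C = Gd⁴/(8D³N_a) = (77.6×10³)(5.3⁴)/(8·33.0³·4) = 53.244 N/mm
Series: 1/k_eq = 1/13.485 + 1/7 + 1/53.244 = 0.2358; k_eq = 4.241 N/mm
F = k_eq·δ = 4.241·17 = 72.096 N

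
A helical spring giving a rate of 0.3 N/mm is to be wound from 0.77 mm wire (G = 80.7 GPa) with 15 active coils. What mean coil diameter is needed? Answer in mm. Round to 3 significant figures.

D = (Gd⁴/(8N_a·k))^(1/3) = (80.7×10³·0.77⁴/(8·15·0.3))^(1/3)
  = (788.014)^(1/3) = 9.2366 mm

9.24 mm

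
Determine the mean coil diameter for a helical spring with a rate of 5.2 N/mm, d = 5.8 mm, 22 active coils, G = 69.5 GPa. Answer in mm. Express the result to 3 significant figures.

44.1 mm

D = (Gd⁴/(8N_a·k))^(1/3) = (69.5×10³·5.8⁴/(8·22·5.2))^(1/3)
  = (85937.1)^(1/3) = 44.1293 mm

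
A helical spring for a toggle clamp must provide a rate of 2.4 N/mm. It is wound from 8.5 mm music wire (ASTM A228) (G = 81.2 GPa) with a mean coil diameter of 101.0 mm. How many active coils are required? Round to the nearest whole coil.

N_a = Gd⁴/(8D³k) = (81.2×10³ × 8.5⁴)/(8 × 101.0³ × 2.4)
    = 4.23869e+08 / 1.97818e+07 = 21.43 → 21 coils

21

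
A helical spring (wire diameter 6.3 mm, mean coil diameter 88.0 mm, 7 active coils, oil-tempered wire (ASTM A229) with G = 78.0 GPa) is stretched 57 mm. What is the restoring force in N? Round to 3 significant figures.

184 N

k = Gd⁴/(8D³N_a) = (78.0×10³)(6.3⁴)/(8·88.0³·7) = 3.2197 N/mm
F = k·δ = 3.2197 × 57 = 183.53 N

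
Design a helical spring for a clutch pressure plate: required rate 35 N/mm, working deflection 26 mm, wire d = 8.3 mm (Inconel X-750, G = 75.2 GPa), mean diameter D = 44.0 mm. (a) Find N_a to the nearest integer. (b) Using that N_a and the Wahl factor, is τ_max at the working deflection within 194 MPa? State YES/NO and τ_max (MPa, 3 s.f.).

N_a = Gd⁴/(8D³k) = (75.2×10³)(8.3⁴)/(8·44.0³·35) = 14.96 → N_a = 15
Actual rate k = Gd⁴/(8D³·15) = 34.913 N/mm
Working load F = kδ = 34.913·26 = 907.75 N
C = 44.0/8.3 = 5.3012; K_W = (4C−1)/(4C−4)+0.615/C = 1.2904
τ_max = K_W·8FD/(πd³) = 1.2904·177.88 = 229.53 MPa
τ_max > 194 MPa → exceeds allowable

(a) 15 coils; (b) NO, τ_max = 230 MPa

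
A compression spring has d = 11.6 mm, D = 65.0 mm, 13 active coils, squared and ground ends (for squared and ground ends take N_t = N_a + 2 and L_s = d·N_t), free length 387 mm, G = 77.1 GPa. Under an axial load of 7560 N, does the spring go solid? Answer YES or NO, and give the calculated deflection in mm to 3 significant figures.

k = Gd⁴/(8D³N_a) = (77.1×10³)(11.6⁴)/(8·65.0³·13) = 48.878 N/mm
N_t = 15; L_s = 11.6·15 = 174 mm; δ_solid = L₀ − L_s = 387 − 174 = 213 mm
δ = F/k = 7560/48.878 = 154.67 mm
δ < δ_solid → spring does not go solid

NO, δ = 155 mm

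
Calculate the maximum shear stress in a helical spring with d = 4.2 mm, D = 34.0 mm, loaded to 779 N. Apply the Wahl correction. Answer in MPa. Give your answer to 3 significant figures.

Spring index C = D/d = 34.0/4.2 = 8.0952
K_W = (4C−1)/(4C−4) + 0.615/C = 31.381/28.381 + 0.0760 = 1.1817
τ₀ = 8FD/(πd³) = 8·779·34.0/(π·4.2³) = 211888/232.75 = 910.35 MPa
τ_max = K·τ₀ = 1.1817 × 910.35 = 1075.7 MPa

1080 MPa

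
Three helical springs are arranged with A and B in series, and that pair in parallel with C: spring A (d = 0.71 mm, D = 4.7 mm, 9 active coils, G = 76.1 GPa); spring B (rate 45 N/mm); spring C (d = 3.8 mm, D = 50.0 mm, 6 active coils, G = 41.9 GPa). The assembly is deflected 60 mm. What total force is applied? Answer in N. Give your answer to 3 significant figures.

k_A = Gd⁴/(8D³N_a) = (76.1×10³)(0.71⁴)/(8·4.7³·9) = 2.587 N/mm
k_C = Gd⁴/(8D³N_a) = (41.9×10³)(3.8⁴)/(8·50.0³·6) = 1.4561 N/mm
Springs A,B series: k_AB = 1/(1/2.587+1/45) = 2.4463 N/mm; parallel with C: k_eq = 2.4463+1.4561 = 3.9025 N/mm
F = k_eq·δ = 3.9025·60 = 234.15 N

234 N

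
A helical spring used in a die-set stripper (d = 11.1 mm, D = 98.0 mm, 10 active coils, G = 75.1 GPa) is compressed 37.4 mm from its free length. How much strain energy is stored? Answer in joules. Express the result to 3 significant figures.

10.6 J

k = Gd⁴/(8D³N_a) = (75.1×10³)(11.1⁴)/(8·98.0³·10) = 15.141 N/mm
U = ½kδ² = 0.5 × 15.141 × 37.4² = 10590 N·mm = 10.59 J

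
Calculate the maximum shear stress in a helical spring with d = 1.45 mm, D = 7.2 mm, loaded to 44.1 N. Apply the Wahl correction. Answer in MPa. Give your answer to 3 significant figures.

348 MPa

Spring index C = D/d = 7.2/1.45 = 4.9655
K_W = (4C−1)/(4C−4) + 0.615/C = 18.862/15.862 + 0.1239 = 1.3130
τ₀ = 8FD/(πd³) = 8·44.1·7.2/(π·1.45³) = 2540.16/9.5775 = 265.22 MPa
τ_max = K·τ₀ = 1.3130 × 265.22 = 348.23 MPa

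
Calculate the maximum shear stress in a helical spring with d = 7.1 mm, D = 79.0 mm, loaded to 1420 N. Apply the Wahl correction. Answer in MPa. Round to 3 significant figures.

901 MPa

Spring index C = D/d = 79.0/7.1 = 11.1268
K_W = (4C−1)/(4C−4) + 0.615/C = 43.507/40.507 + 0.0553 = 1.1293
τ₀ = 8FD/(πd³) = 8·1420·79.0/(π·7.1³) = 897440/1124.4 = 798.14 MPa
τ_max = K·τ₀ = 1.1293 × 798.14 = 901.37 MPa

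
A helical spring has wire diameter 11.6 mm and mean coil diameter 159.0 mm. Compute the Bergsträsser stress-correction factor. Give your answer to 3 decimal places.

1.096

C = D/d = 159.0/11.6 = 13.7069
K_B = (4C+2)/(4C−3) = 56.828/51.828 = 1.0965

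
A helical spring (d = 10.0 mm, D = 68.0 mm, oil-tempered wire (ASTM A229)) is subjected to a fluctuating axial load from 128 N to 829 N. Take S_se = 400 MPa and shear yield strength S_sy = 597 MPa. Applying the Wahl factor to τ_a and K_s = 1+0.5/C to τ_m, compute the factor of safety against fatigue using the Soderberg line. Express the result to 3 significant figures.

C = D/d = 68.0/10.0 = 6.8000; K_W = (4C−1)/(4C−4)+0.615/C = 1.2198; K_s = 1+0.5/C = 1.0735
F_a = (F_max−F_min)/2 = 350.5 N; F_m = (F_max+F_min)/2 = 478.5 N
τ_a = K_W·8F_aD/(πd³) = 1.2198 × 60.693 = 74.03 MPa
τ_m = K_s·8F_mD/(πd³) = 1.0735 × 82.857 = 88.95 MPa
Soderberg: 1/n_f = τ_a/S_se + τ_m/S_sy = 74.03/400 + 88.95/597 = 0.18508 + 0.14899 = 0.33407
n_f = 1/0.33407 = 2.993

2.99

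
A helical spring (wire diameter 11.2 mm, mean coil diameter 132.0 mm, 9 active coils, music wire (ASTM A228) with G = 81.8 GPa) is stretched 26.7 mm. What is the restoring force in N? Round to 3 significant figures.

k = Gd⁴/(8D³N_a) = (81.8×10³)(11.2⁴)/(8·132.0³·9) = 7.7727 N/mm
F = k·δ = 7.7727 × 26.7 = 207.53 N

208 N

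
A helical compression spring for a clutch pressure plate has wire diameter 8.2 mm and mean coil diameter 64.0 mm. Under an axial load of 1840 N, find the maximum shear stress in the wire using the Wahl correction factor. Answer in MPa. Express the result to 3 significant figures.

Spring index C = D/d = 64.0/8.2 = 7.8049
K_W = (4C−1)/(4C−4) + 0.615/C = 30.220/27.220 + 0.0788 = 1.1890
τ₀ = 8FD/(πd³) = 8·1840·64.0/(π·8.2³) = 942080/1732.2 = 543.87 MPa
τ_max = K·τ₀ = 1.1890 × 543.87 = 646.67 MPa

647 MPa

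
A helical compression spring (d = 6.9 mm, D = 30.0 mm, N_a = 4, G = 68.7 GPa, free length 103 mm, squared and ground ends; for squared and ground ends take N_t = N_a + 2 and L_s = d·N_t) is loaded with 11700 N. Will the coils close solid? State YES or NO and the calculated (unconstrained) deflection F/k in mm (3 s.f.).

k = Gd⁴/(8D³N_a) = (68.7×10³)(6.9⁴)/(8·30.0³·4) = 180.24 N/mm
N_t = 6; L_s = 6.9·6 = 41.4 mm; δ_solid = L₀ − L_s = 103 − 41.4 = 61.6 mm
δ = F/k = 11700/180.24 = 64.915 mm
δ ≥ δ_solid → spring goes solid

YES, δ = 64.9 mm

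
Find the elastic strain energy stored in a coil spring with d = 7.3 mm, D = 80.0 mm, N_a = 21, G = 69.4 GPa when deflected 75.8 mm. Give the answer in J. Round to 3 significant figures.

6.58 J

k = Gd⁴/(8D³N_a) = (69.4×10³)(7.3⁴)/(8·80.0³·21) = 2.2912 N/mm
U = ½kδ² = 0.5 × 2.2912 × 75.8² = 6582.3 N·mm = 6.5823 J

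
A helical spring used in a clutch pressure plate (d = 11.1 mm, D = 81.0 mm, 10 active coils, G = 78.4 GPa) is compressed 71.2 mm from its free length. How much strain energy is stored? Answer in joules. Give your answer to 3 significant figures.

k = Gd⁴/(8D³N_a) = (78.4×10³)(11.1⁴)/(8·81.0³·10) = 27.994 N/mm
U = ½kδ² = 0.5 × 27.994 × 71.2² = 70957 N·mm = 70.957 J

71.0 J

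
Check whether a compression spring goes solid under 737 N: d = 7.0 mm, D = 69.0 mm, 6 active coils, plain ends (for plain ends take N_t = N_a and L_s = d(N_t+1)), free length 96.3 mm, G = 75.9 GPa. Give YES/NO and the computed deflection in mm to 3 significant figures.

YES, δ = 63.8 mm

k = Gd⁴/(8D³N_a) = (75.9×10³)(7.0⁴)/(8·69.0³·6) = 11.557 N/mm
N_t = 6; L_s = 7.0·7 = 49 mm; δ_solid = L₀ − L_s = 96.3 − 49 = 47.3 mm
δ = F/k = 737/11.557 = 63.771 mm
δ ≥ δ_solid → spring goes solid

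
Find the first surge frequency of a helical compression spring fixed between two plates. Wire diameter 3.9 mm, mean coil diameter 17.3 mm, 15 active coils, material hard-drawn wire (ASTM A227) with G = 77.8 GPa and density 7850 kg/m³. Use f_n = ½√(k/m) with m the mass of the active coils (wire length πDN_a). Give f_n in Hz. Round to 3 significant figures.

308 Hz

k = Gd⁴/(8D³N_a) = (77.8×10³)(3.9⁴)/(8·17.3³·15) = 28.968 N/mm = 28968 N/m
Wire length L = πDN_a = π·17.3·15 = 815.24 mm
m = ρ·(πd²/4)·L = 7850 × 11.946×10⁻⁶ m² × 0.81524 m = 0.07645 kg
f_n = ½√(k/m) = 0.5·√(28968/0.07645) = 0.5·√(3.7892e+05) = 307.78 Hz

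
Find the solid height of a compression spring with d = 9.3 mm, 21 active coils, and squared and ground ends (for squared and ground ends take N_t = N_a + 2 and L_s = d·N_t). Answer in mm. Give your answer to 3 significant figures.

214 mm

squared and ground ends: N_t = N_a + 2 = 21 + 2 = 23
L_s = d·N_t = 9.3 × 23 = 213.9 mm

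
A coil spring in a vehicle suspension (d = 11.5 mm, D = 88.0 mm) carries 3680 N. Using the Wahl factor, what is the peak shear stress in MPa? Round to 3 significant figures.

647 MPa

Spring index C = D/d = 88.0/11.5 = 7.6522
K_W = (4C−1)/(4C−4) + 0.615/C = 29.609/26.609 + 0.0804 = 1.1931
τ₀ = 8FD/(πd³) = 8·3680·88.0/(π·11.5³) = 2.59072e+06/4778 = 542.22 MPa
τ_max = K·τ₀ = 1.1931 × 542.22 = 646.93 MPa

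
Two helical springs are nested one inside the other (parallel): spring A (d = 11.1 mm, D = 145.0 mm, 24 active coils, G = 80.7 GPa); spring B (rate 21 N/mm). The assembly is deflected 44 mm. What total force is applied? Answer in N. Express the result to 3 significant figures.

k_A = Gd⁴/(8D³N_a) = (80.7×10³)(11.1⁴)/(8·145.0³·24) = 2.093 N/mm
Parallel: k_eq = 2.093 + 21 = 23.093 N/mm
F = k_eq·δ = 23.093·44 = 1016.1 N

1020 N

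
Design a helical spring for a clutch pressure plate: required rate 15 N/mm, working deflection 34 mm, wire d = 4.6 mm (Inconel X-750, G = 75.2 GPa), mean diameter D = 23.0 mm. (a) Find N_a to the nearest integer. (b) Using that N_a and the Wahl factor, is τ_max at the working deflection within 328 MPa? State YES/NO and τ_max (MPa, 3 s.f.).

N_a = Gd⁴/(8D³k) = (75.2×10³)(4.6⁴)/(8·23.0³·15) = 23.06 → N_a = 23
Actual rate k = Gd⁴/(8D³·23) = 15.04 N/mm
Working load F = kδ = 15.04·34 = 511.36 N
C = 23.0/4.6 = 5.0000; K_W = (4C−1)/(4C−4)+0.615/C = 1.3105
τ_max = K_W·8FD/(πd³) = 1.3105·307.7 = 403.24 MPa
τ_max > 328 MPa → exceeds allowable

(a) 23 coils; (b) NO, τ_max = 403 MPa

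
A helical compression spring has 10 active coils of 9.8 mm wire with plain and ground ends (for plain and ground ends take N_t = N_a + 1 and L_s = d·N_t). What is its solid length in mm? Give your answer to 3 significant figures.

plain and ground ends: N_t = N_a + 1 = 10 + 1 = 11
L_s = d·N_t = 9.8 × 11 = 107.8 mm

108 mm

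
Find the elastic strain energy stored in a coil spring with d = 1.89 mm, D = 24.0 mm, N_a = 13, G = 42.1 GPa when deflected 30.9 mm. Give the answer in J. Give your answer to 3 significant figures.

k = Gd⁴/(8D³N_a) = (42.1×10³)(1.89⁴)/(8·24.0³·13) = 0.37365 N/mm
U = ½kδ² = 0.5 × 0.37365 × 30.9² = 178.38 N·mm = 0.17838 J

0.178 J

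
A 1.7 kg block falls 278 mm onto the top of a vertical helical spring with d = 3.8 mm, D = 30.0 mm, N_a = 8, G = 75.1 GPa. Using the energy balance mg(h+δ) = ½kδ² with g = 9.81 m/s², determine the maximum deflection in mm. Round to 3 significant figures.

k = Gd⁴/(8D³N_a) = (75.1×10³)(3.8⁴)/(8·30.0³·8) = 9.0621 N/mm
W = mg = 1.7 × 9.81 = 16.677 N
½kδ² − Wδ − Wh = 0 → δ = (W + √(W² + 2kWh))/k
δ = (16.677 + √(278.12 + 84027.9))/9.0621 = (16.677 + 290.35)/9.0621 = 33.881 mm

33.9 mm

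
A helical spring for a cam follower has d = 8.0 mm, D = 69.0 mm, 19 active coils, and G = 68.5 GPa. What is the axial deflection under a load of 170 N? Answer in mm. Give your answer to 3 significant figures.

k = Gd⁴/(8D³N_a) = (68.5×10³)(8.0⁴)/(8·69.0³·19) = 5.619 N/mm
δ = F/k = 170 / 5.619 = 30.254 mm

30.3 mm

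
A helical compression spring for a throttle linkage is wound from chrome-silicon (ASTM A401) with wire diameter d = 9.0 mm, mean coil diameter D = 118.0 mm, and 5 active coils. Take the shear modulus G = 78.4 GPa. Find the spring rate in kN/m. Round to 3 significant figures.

7.83 kN/m

k = Gd⁴/(8D³N_a) = (78.4×10³ × 9.0⁴) / (8 × 118.0³ × 5)
  = 5.14382e+08 / 6.57213e+07 = 7.8267 N/mm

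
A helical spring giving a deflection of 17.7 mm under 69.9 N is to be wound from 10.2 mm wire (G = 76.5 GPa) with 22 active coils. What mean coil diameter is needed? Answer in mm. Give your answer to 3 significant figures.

Required rate k = F/δ = 69.9/17.7 = 3.9492 N/mm
D = (Gd⁴/(8N_a·k))^(1/3) = (76.5×10³·10.2⁴/(8·22·3.9492))^(1/3)
  = (1.19137e+06)^(1/3) = 106.0104 mm

106 mm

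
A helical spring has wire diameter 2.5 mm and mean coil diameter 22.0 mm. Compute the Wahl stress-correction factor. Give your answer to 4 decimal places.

C = D/d = 22.0/2.5 = 8.8000
K_W = (4C−1)/(4C−4) + 0.615/C = 34.200/31.200 + 0.0699 = 1.1660

1.1660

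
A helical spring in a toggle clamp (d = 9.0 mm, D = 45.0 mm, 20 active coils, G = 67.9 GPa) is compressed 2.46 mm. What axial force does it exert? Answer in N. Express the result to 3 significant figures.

75.2 N

k = Gd⁴/(8D³N_a) = (67.9×10³)(9.0⁴)/(8·45.0³·20) = 30.555 N/mm
F = k·δ = 30.555 × 2.46 = 75.165 N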